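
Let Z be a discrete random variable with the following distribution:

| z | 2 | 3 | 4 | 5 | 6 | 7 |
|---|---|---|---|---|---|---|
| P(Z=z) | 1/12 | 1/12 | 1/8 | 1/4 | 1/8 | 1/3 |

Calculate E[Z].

5.25

E[Z] = Σ z·P(Z=z)
 = 2·1/12 + 3·1/12 + 4·1/8 + 5·1/4 + 6·1/8 + 7·1/3
 = 1/6 + 1/4 + 1/2 + 5/4 + 3/4 + 7/3
 = 21/4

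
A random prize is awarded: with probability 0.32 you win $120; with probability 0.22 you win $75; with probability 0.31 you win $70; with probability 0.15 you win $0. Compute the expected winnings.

76.6

E[payout] = 120·0.32 + 75·0.22 + 70·0.31 + 0·0.15
 = 38.4 + 16.5 + 21.7 + 0
 = 76.6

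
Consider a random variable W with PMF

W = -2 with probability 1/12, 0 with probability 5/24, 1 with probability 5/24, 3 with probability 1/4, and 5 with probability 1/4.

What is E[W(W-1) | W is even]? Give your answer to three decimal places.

P(W is even) = 1/12 + 5/24 = 7/24.
E[W(W-1) | W is even] = [6·1/12 + 0·5/24] / (7/24)
 = 1/2 / (7/24)
 = 12/7

1.714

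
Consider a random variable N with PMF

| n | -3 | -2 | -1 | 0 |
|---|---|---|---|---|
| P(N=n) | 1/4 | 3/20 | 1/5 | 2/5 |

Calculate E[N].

E[N] = Σ n·P(N=n)
 = (-3)·1/4 + (-2)·3/20 + (-1)·1/5 + 0·2/5
 = (-3/4) + (-3/10) + (-1/5) + 0
 = -5/4

-1.25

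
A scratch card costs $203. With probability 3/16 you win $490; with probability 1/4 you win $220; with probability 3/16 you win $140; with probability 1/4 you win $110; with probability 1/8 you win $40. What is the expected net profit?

E[payout] = 490·3/16 + 220·1/4 + 140·3/16 + 110·1/4 + 40·1/8
 = 735/8 + 55 + 105/4 + 55/2 + 5
 = 1645/8
Net = 1645/8 - 203 = 21/8

2.625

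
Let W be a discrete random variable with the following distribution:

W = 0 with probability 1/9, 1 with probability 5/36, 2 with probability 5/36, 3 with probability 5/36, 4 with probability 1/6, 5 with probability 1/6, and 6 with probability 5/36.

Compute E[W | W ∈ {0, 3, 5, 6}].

P(W ∈ {0, 3, 5, 6}) = 1/9 + 5/36 + 1/6 + 5/36 = 5/9.
E[W | W ∈ {0, 3, 5, 6}] = [0·1/9 + 3·5/36 + 5·1/6 + 6·5/36] / (5/9)
 = 25/12 / (5/9)
 = 15/4

3.75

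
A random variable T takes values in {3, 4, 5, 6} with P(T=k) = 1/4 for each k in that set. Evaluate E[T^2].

E[T^2] = Σ t^2·P(T=t)
 = 9·1/4 + 16·1/4 + 25·1/4 + 36·1/4
 = 9/4 + 4 + 25/4 + 9
 = 43/2

21.5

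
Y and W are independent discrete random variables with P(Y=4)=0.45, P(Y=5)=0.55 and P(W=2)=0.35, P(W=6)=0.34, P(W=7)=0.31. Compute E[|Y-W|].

2.145

E[|Y-W|] = Σ_y Σ_w |y-w| · P(Y=y)P(W=w)
 = 2·0.1575 + 2·0.153 + 3·0.1395 + 3·0.1925 + 1·0.187 + 2·0.1705
 = 0.315 + 0.306 + 0.4185 + 0.5775 + 0.187 + 0.341
 = 2.145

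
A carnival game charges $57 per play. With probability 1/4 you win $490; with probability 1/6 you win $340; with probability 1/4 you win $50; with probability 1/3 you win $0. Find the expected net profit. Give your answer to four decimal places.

E[payout] = 490·1/4 + 340·1/6 + 50·1/4 + 0·1/3
 = 245/2 + 170/3 + 25/2 + 0
 = 575/3
Net = 575/3 - 57 = 404/3

134.6667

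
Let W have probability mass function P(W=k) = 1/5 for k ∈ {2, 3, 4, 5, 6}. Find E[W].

E[W] = Σ w·P(W=w)
 = 2·1/5 + 3·1/5 + 4·1/5 + 5·1/5 + 6·1/5
 = 2/5 + 3/5 + 4/5 + 1 + 6/5
 = 4

4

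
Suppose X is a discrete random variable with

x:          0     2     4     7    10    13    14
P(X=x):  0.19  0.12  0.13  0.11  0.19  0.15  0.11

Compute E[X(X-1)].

66.94

E[X(X-1)] = Σ x(x-1)·P(X=x)
 = 0·0.19 + 2·0.12 + 12·0.13 + 42·0.11 + 90·0.19 + 156·0.15 + 182·0.11
 = 0 + 0.24 + 1.56 + 4.62 + 17.1 + 23.4 + 20.02
 = 66.94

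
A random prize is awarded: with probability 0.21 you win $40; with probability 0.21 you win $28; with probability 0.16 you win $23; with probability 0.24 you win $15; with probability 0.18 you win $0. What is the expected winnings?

21.56

E[payout] = 40·0.21 + 28·0.21 + 23·0.16 + 15·0.24 + 0·0.18
 = 8.4 + 5.88 + 3.68 + 3.6 + 0
 = 21.56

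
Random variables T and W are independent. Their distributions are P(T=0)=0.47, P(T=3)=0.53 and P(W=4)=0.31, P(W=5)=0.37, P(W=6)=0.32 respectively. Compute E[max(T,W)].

5.01

E[max(T,W)] = Σ_t Σ_w max(t,w) · P(T=t)P(W=w)
 = 4·0.1457 + 5·0.1739 + 6·0.1504 + 4·0.1643 + 5·0.1961 + 6·0.1696
 = 0.5828 + 0.8695 + 0.9024 + 0.6572 + 0.9805 + 1.0176
 = 5.01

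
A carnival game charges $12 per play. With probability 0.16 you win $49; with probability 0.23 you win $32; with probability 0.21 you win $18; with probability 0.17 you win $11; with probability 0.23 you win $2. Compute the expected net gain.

E[payout] = 49·0.16 + 32·0.23 + 18·0.21 + 11·0.17 + 2·0.23
 = 7.84 + 7.36 + 3.78 + 1.87 + 0.46
 = 21.31
Net = 21.31 - 12 = 9.31

9.31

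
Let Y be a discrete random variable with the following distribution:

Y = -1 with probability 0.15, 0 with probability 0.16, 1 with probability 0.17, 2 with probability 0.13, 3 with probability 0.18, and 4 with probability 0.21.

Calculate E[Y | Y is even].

2.2

P(Y is even) = 0.16 + 0.13 + 0.21 = 0.5.
E[Y | Y is even] = [0·0.16 + 2·0.13 + 4·0.21] / 0.5
 = 1.1 / 0.5
 = 11/5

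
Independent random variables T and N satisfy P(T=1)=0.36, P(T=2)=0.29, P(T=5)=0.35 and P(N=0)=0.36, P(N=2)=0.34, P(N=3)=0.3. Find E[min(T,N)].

1.1546

E[min(T,N)] = Σ_t Σ_n min(t,n) · P(T=t)P(N=n)
 = 0·0.1296 + 1·0.1224 + 1·0.108 + 0·0.1044 + 2·0.0986 + 2·0.087 + 0·0.126 + 2·0.119 + 3·0.105
 = 0 + 0.1224 + 0.108 + 0 + 0.1972 + 0.174 + 0 + 0.238 + 0.315
 = 1.1546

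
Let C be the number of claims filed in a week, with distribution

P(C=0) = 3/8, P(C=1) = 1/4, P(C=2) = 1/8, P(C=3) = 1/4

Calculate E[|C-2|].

E[|C-2|] = Σ |c-2|·P(C=c)
 = 2·3/8 + 1·1/4 + 0·1/8 + 1·1/4
 = 3/4 + 1/4 + 0 + 1/4
 = 5/4

1.25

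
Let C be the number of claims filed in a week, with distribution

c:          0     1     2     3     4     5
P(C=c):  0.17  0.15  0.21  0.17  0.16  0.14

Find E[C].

2.42

E[C] = Σ c·P(C=c)
 = 0·0.17 + 1·0.15 + 2·0.21 + 3·0.17 + 4·0.16 + 5·0.14
 = 0 + 0.15 + 0.42 + 0.51 + 0.64 + 0.7
 = 2.42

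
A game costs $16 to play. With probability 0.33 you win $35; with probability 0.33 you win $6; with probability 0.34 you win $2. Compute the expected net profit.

-1.79

E[payout] = 35·0.33 + 6·0.33 + 2·0.34
 = 11.55 + 1.98 + 0.68
 = 14.21
Net = 14.21 - 16 = -1.79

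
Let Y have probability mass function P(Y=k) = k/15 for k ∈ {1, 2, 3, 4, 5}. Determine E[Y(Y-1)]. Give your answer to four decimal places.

E[Y(Y-1)] = Σ y(y-1)·P(Y=y)
 = 0·1/15 + 2·2/15 + 6·1/5 + 12·4/15 + 20·1/3
 = 0 + 4/15 + 6/5 + 16/5 + 20/3
 = 34/3

11.3333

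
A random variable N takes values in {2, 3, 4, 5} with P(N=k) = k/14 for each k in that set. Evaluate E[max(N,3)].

E[max(N,3)] = Σ max(n,3)·P(N=n)
 = 3·1/7 + 3·3/14 + 4·2/7 + 5·5/14
 = 3/7 + 9/14 + 8/7 + 25/14
 = 4

4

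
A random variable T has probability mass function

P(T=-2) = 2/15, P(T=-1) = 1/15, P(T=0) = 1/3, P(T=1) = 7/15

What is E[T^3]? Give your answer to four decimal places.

-0.6667

E[T^3] = Σ t^3·P(T=t)
 = (-8)·2/15 + (-1)·1/15 + 0·1/3 + 1·7/15
 = (-16/15) + (-1/15) + 0 + 7/15
 = -2/3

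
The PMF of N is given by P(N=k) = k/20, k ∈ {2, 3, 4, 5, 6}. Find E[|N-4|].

1.2

E[|N-4|] = Σ |n-4|·P(N=n)
 = 2·1/10 + 1·3/20 + 0·1/5 + 1·1/4 + 2·3/10
 = 1/5 + 3/20 + 0 + 1/4 + 3/5
 = 6/5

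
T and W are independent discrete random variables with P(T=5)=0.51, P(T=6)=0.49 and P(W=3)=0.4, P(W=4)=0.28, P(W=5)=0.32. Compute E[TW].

E[TW] = Σ_t Σ_w tw · P(T=t)P(W=w)
 = 15·0.204 + 20·0.1428 + 25·0.1632 + 18·0.196 + 24·0.1372 + 30·0.1568
 = 3.06 + 2.856 + 4.08 + 3.528 + 3.2928 + 4.704
 = 21.5208

21.5208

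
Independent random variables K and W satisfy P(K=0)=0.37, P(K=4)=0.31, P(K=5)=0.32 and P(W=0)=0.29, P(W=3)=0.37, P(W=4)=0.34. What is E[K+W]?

E[K+W] = Σ_k Σ_w (k+w) · P(K=k)P(W=w)
 = 0·0.1073 + 3·0.1369 + 4·0.1258 + 4·0.0899 + 7·0.1147 + 8·0.1054 + 5·0.0928 + 8·0.1184 + 9·0.1088
 = 0 + 0.4107 + 0.5032 + 0.3596 + 0.8029 + 0.8432 + 0.464 + 0.9472 + 0.9792
 = 5.31

5.31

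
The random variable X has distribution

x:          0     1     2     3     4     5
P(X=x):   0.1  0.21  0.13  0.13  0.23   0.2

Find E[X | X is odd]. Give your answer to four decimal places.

2.9630

P(X is odd) = 0.21 + 0.13 + 0.2 = 0.54.
E[X | X is odd] = [1·0.21 + 3·0.13 + 5·0.2] / 0.54
 = 1.6 / 0.54
 = 80/27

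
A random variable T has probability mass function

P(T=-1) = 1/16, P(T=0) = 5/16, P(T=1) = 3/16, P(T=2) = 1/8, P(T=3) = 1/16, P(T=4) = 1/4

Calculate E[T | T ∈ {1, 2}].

1.4

P(T ∈ {1, 2}) = 3/16 + 1/8 = 5/16.
E[T | T ∈ {1, 2}] = [1·3/16 + 2·1/8] / (5/16)
 = 7/16 / (5/16)
 = 7/5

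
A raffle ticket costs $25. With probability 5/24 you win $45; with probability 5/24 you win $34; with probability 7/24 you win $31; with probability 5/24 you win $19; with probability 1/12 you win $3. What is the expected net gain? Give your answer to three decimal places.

E[payout] = 45·5/24 + 34·5/24 + 31·7/24 + 19·5/24 + 3·1/12
 = 75/8 + 85/12 + 217/24 + 95/24 + 1/4
 = 713/24
Net = 713/24 - 25 = 113/24

4.708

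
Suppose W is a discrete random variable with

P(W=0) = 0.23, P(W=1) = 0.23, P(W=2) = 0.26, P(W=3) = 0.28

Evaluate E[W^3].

E[W^3] = Σ w^3·P(W=w)
 = 0·0.23 + 1·0.23 + 8·0.26 + 27·0.28
 = 0 + 0.23 + 2.08 + 7.56
 = 9.87

9.87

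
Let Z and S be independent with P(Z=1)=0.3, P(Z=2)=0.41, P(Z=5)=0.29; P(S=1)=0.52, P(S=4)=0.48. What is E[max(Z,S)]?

E[max(Z,S)] = Σ_z Σ_s max(z,s) · P(Z=z)P(S=s)
 = 1·0.156 + 4·0.144 + 2·0.2132 + 4·0.1968 + 5·0.1508 + 5·0.1392
 = 0.156 + 0.576 + 0.4264 + 0.7872 + 0.754 + 0.696
 = 3.3956

3.3956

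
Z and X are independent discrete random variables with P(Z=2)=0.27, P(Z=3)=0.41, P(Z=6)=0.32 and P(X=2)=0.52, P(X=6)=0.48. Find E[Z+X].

7.61

E[Z+X] = Σ_z Σ_x (z+x) · P(Z=z)P(X=x)
 = 4·0.1404 + 8·0.1296 + 5·0.2132 + 9·0.1968 + 8·0.1664 + 12·0.1536
 = 0.5616 + 1.0368 + 1.066 + 1.7712 + 1.3312 + 1.8432
 = 7.61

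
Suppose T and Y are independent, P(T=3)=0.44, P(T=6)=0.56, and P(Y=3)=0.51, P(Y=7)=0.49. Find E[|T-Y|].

E[|T-Y|] = Σ_t Σ_y |t-y| · P(T=t)P(Y=y)
 = 0·0.2244 + 4·0.2156 + 3·0.2856 + 1·0.2744
 = 0 + 0.8624 + 0.8568 + 0.2744
 = 1.9936

1.9936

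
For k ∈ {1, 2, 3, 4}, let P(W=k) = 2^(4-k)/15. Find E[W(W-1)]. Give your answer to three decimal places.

E[W(W-1)] = Σ w(w-1)·P(W=w)
 = 0·8/15 + 2·4/15 + 6·2/15 + 12·1/15
 = 0 + 8/15 + 4/5 + 4/5
 = 32/15

2.133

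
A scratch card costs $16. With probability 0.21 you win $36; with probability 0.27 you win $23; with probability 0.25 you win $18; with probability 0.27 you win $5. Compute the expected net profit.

E[payout] = 36·0.21 + 23·0.27 + 18·0.25 + 5·0.27
 = 7.56 + 6.21 + 4.5 + 1.35
 = 19.62
Net = 19.62 - 16 = 3.62

3.62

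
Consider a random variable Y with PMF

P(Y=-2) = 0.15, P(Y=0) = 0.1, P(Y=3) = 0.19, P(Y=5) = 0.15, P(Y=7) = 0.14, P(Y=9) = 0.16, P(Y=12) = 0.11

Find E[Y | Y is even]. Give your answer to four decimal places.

2.8333

P(Y is even) = 0.15 + 0.1 + 0.11 = 0.36.
E[Y | Y is even] = [(-2)·0.15 + 0·0.1 + 12·0.11] / 0.36
 = 1.02 / 0.36
 = 17/6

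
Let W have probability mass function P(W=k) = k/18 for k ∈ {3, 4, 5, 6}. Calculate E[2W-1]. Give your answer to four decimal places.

E[2W-1] = Σ (2w-1)·P(W=w)
 = 5·1/6 + 7·2/9 + 9·5/18 + 11·1/3
 = 5/6 + 14/9 + 5/2 + 11/3
 = 77/9

8.5556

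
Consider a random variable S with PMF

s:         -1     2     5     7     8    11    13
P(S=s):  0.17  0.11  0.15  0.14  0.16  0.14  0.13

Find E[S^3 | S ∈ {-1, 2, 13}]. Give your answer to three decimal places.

P(S ∈ {-1, 2, 13}) = 0.17 + 0.11 + 0.13 = 0.41.
E[S^3 | S ∈ {-1, 2, 13}] = [(-1)·0.17 + 8·0.11 + 2197·0.13] / 0.41
 = 286.32 / 0.41
 = 28632/41

698.341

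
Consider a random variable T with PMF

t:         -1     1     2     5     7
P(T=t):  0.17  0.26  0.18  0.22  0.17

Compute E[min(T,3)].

E[min(T,3)] = Σ min(t,3)·P(T=t)
 = (-1)·0.17 + 1·0.26 + 2·0.18 + 3·0.22 + 3·0.17
 = (-0.17) + 0.26 + 0.36 + 0.66 + 0.51
 = 1.62

1.62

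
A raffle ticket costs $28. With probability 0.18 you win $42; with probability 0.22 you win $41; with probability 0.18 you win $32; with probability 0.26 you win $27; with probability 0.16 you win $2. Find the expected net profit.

E[payout] = 42·0.18 + 41·0.22 + 32·0.18 + 27·0.26 + 2·0.16
 = 7.56 + 9.02 + 5.76 + 7.02 + 0.32
 = 29.68
Net = 29.68 - 28 = 1.68

1.68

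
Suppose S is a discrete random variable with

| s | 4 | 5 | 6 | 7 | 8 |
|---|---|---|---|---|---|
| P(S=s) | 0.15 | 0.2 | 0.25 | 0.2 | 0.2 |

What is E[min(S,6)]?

E[min(S,6)] = Σ min(s,6)·P(S=s)
 = 4·0.15 + 5·0.2 + 6·0.25 + 6·0.2 + 6·0.2
 = 0.6 + 1 + 1.5 + 1.2 + 1.2
 = 5.5

5.5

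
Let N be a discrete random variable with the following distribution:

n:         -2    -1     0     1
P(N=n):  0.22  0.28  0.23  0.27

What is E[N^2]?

1.43

E[N^2] = Σ n^2·P(N=n)
 = 4·0.22 + 1·0.28 + 0·0.23 + 1·0.27
 = 0.88 + 0.28 + 0 + 0.27
 = 1.43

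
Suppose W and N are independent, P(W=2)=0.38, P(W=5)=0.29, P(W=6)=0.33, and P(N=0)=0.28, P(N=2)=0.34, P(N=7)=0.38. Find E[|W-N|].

E[|W-N|] = Σ_w Σ_n |w-n| · P(W=w)P(N=n)
 = 2·0.1064 + 0·0.1292 + 5·0.1444 + 5·0.0812 + 3·0.0986 + 2·0.1102 + 6·0.0924 + 4·0.1122 + 1·0.1254
 = 0.2128 + 0 + 0.722 + 0.406 + 0.2958 + 0.2204 + 0.5544 + 0.4488 + 0.1254
 = 2.9856

2.9856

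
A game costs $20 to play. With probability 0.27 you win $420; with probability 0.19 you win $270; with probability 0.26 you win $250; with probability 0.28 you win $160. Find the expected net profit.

E[payout] = 420·0.27 + 270·0.19 + 250·0.26 + 160·0.28
 = 113.4 + 51.3 + 65 + 44.8
 = 274.5
Net = 274.5 - 20 = 254.5

254.5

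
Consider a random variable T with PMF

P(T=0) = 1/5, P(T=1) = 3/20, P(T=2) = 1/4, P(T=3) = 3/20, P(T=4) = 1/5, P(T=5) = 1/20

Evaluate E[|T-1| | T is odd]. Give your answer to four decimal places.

1.4286

P(T is odd) = 3/20 + 3/20 + 1/20 = 7/20.
E[|T-1| | T is odd] = [0·3/20 + 2·3/20 + 4·1/20] / (7/20)
 = 1/2 / (7/20)
 = 10/7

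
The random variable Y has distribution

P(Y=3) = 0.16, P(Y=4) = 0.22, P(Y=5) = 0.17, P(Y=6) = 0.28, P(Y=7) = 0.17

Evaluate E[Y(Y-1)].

E[Y(Y-1)] = Σ y(y-1)·P(Y=y)
 = 6·0.16 + 12·0.22 + 20·0.17 + 30·0.28 + 42·0.17
 = 0.96 + 2.64 + 3.4 + 8.4 + 7.14
 = 22.54

22.54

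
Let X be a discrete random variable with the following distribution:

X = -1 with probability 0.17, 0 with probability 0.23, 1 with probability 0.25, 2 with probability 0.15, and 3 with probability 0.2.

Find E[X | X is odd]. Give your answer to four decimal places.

P(X is odd) = 0.17 + 0.25 + 0.2 = 0.62.
E[X | X is odd] = [(-1)·0.17 + 1·0.25 + 3·0.2] / 0.62
 = 0.68 / 0.62
 = 34/31

1.0968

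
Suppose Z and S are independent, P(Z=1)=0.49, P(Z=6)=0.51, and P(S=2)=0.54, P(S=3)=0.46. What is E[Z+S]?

E[Z+S] = Σ_z Σ_s (z+s) · P(Z=z)P(S=s)
 = 3·0.2646 + 4·0.2254 + 8·0.2754 + 9·0.2346
 = 0.7938 + 0.9016 + 2.2032 + 2.1114
 = 6.01

6.01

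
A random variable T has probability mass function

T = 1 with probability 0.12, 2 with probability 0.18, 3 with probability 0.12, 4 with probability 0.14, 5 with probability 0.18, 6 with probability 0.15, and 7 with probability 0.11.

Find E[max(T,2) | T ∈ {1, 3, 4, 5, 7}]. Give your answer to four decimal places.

P(T ∈ {1, 3, 4, 5, 7}) = 0.12 + 0.12 + 0.14 + 0.18 + 0.11 = 0.67.
E[max(T,2) | T ∈ {1, 3, 4, 5, 7}] = [2·0.12 + 3·0.12 + 4·0.14 + 5·0.18 + 7·0.11] / 0.67
 = 2.83 / 0.67
 = 283/67

4.2239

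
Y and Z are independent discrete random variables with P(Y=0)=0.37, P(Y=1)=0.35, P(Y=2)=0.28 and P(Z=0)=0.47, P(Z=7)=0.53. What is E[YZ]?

E[YZ] = Σ_y Σ_z yz · P(Y=y)P(Z=z)
 = 0·0.1739 + 0·0.1961 + 0·0.1645 + 7·0.1855 + 0·0.1316 + 14·0.1484
 = 0 + 0 + 0 + 1.2985 + 0 + 2.0776
 = 3.3761

3.3761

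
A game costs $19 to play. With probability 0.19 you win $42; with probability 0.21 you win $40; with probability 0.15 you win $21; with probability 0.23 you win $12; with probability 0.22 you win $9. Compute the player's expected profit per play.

5.27

E[payout] = 42·0.19 + 40·0.21 + 21·0.15 + 12·0.23 + 9·0.22
 = 7.98 + 8.4 + 3.15 + 2.76 + 1.98
 = 24.27
Net = 24.27 - 19 = 5.27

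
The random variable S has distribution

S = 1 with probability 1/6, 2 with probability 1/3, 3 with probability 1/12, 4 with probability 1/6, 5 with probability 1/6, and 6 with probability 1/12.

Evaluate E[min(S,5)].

3

E[min(S,5)] = Σ min(s,5)·P(S=s)
 = 1·1/6 + 2·1/3 + 3·1/12 + 4·1/6 + 5·1/6 + 5·1/12
 = 1/6 + 2/3 + 1/4 + 2/3 + 5/6 + 5/12
 = 3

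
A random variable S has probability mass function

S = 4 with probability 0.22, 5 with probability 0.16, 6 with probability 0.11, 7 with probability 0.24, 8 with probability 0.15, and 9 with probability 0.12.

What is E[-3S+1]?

-17.9

E[-3S+1] = Σ (-3s+1)·P(S=s)
 = (-11)·0.22 + (-14)·0.16 + (-17)·0.11 + (-20)·0.24 + (-23)·0.15 + (-26)·0.12
 = (-2.42) + (-2.24) + (-1.87) + (-4.8) + (-3.45) + (-3.12)
 = -17.9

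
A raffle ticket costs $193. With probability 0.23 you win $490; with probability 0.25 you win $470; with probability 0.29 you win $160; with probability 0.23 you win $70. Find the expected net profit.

99.7

E[payout] = 490·0.23 + 470·0.25 + 160·0.29 + 70·0.23
 = 112.7 + 117.5 + 46.4 + 16.1
 = 292.7
Net = 292.7 - 193 = 99.7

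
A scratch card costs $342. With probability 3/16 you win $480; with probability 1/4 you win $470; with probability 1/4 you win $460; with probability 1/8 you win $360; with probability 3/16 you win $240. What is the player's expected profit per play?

70.5

E[payout] = 480·3/16 + 470·1/4 + 460·1/4 + 360·1/8 + 240·3/16
 = 90 + 235/2 + 115 + 45 + 45
 = 825/2
Net = 825/2 - 342 = 141/2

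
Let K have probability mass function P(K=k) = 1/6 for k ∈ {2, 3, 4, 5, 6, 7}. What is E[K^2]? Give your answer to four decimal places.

23.1667

E[K^2] = Σ k^2·P(K=k)
 = 4·1/6 + 9·1/6 + 16·1/6 + 25·1/6 + 36·1/6 + 49·1/6
 = 2/3 + 3/2 + 8/3 + 25/6 + 6 + 49/6
 = 139/6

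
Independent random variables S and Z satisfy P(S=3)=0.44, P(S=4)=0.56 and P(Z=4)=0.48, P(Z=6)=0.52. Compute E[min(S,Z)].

E[min(S,Z)] = Σ_s Σ_z min(s,z) · P(S=s)P(Z=z)
 = 3·0.2112 + 3·0.2288 + 4·0.2688 + 4·0.2912
 = 0.6336 + 0.6864 + 1.0752 + 1.1648
 = 3.56

3.56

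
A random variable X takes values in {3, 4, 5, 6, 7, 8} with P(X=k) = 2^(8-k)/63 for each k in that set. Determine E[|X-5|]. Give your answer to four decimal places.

E[|X-5|] = Σ |x-5|·P(X=x)
 = 2·32/63 + 1·16/63 + 0·8/63 + 1·4/63 + 2·2/63 + 3·1/63
 = 64/63 + 16/63 + 0 + 4/63 + 4/63 + 1/21
 = 13/9

1.4444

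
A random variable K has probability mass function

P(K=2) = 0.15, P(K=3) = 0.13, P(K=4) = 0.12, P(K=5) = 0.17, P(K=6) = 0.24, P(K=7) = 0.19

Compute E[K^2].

25.89

E[K^2] = Σ k^2·P(K=k)
 = 4·0.15 + 9·0.13 + 16·0.12 + 25·0.17 + 36·0.24 + 49·0.19
 = 0.6 + 1.17 + 1.92 + 4.25 + 8.64 + 9.31
 = 25.89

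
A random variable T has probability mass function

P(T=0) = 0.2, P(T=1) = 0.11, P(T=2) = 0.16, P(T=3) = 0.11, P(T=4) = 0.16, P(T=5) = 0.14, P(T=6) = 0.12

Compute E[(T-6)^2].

E[(T-6)^2] = Σ (t-6)^2·P(T=t)
 = 36·0.2 + 25·0.11 + 16·0.16 + 9·0.11 + 4·0.16 + 1·0.14 + 0·0.12
 = 7.2 + 2.75 + 2.56 + 0.99 + 0.64 + 0.14 + 0
 = 14.28

14.28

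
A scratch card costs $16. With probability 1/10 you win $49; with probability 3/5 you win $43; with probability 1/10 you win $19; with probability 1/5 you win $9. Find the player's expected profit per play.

18.4

E[payout] = 49·1/10 + 43·3/5 + 19·1/10 + 9·1/5
 = 49/10 + 129/5 + 19/10 + 9/5
 = 172/5
Net = 172/5 - 16 = 92/5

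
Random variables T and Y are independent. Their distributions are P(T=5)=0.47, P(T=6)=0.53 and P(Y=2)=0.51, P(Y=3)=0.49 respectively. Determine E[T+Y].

8.02

E[T+Y] = Σ_t Σ_y (t+y) · P(T=t)P(Y=y)
 = 7·0.2397 + 8·0.2303 + 8·0.2703 + 9·0.2597
 = 1.6779 + 1.8424 + 2.1624 + 2.3373
 = 8.02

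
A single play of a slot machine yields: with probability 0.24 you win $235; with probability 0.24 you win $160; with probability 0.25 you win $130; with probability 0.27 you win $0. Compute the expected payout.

E[payout] = 235·0.24 + 160·0.24 + 130·0.25 + 0·0.27
 = 56.4 + 38.4 + 32.5 + 0
 = 127.3

127.3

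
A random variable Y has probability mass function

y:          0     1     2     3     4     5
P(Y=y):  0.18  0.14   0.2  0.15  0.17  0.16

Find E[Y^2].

E[Y^2] = Σ y^2·P(Y=y)
 = 0·0.18 + 1·0.14 + 4·0.2 + 9·0.15 + 16·0.17 + 25·0.16
 = 0 + 0.14 + 0.8 + 1.35 + 2.72 + 4
 = 9.01

9.01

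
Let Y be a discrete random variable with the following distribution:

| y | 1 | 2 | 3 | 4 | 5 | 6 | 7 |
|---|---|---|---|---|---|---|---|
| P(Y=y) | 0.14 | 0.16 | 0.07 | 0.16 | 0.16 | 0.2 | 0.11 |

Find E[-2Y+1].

-7.16

E[-2Y+1] = Σ (-2y+1)·P(Y=y)
 = (-1)·0.14 + (-3)·0.16 + (-5)·0.07 + (-7)·0.16 + (-9)·0.16 + (-11)·0.2 + (-13)·0.11
 = (-0.14) + (-0.48) + (-0.35) + (-1.12) + (-1.44) + (-2.2) + (-1.43)
 = -7.16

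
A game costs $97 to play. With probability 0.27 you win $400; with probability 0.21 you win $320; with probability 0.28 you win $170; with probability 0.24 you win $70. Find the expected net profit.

E[payout] = 400·0.27 + 320·0.21 + 170·0.28 + 70·0.24
 = 108 + 67.2 + 47.6 + 16.8
 = 239.6
Net = 239.6 - 97 = 142.6

142.6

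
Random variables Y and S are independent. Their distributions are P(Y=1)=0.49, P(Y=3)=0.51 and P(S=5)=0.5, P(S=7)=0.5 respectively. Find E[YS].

E[YS] = Σ_y Σ_s ys · P(Y=y)P(S=s)
 = 5·0.245 + 7·0.245 + 15·0.255 + 21·0.255
 = 1.225 + 1.715 + 3.825 + 5.355
 = 12.12

12.12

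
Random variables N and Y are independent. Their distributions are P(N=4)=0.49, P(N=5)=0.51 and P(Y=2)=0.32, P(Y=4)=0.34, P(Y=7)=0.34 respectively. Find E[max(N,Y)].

E[max(N,Y)] = Σ_n Σ_y max(n,y) · P(N=n)P(Y=y)
 = 4·0.1568 + 4·0.1666 + 7·0.1666 + 5·0.1632 + 5·0.1734 + 7·0.1734
 = 0.6272 + 0.6664 + 1.1662 + 0.816 + 0.867 + 1.2138
 = 5.3566

5.3566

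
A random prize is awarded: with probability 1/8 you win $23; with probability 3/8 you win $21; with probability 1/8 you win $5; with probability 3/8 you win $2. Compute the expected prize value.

12.125

E[payout] = 23·1/8 + 21·3/8 + 5·1/8 + 2·3/8
 = 23/8 + 63/8 + 5/8 + 3/4
 = 97/8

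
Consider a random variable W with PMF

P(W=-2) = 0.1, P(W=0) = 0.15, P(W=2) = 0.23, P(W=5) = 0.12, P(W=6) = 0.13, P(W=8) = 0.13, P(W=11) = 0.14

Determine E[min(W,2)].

E[min(W,2)] = Σ min(w,2)·P(W=w)
 = (-2)·0.1 + 0·0.15 + 2·0.23 + 2·0.12 + 2·0.13 + 2·0.13 + 2·0.14
 = (-0.2) + 0 + 0.46 + 0.24 + 0.26 + 0.26 + 0.28
 = 1.3

1.3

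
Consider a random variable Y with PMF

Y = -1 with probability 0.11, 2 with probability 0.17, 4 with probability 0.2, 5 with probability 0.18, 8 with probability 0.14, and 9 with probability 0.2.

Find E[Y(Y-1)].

E[Y(Y-1)] = Σ y(y-1)·P(Y=y)
 = 2·0.11 + 2·0.17 + 12·0.2 + 20·0.18 + 56·0.14 + 72·0.2
 = 0.22 + 0.34 + 2.4 + 3.6 + 7.84 + 14.4
 = 28.8

28.8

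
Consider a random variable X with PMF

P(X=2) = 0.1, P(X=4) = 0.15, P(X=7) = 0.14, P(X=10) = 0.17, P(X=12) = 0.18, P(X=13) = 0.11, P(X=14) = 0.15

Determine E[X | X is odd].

P(X is odd) = 0.14 + 0.11 = 0.25.
E[X | X is odd] = [7·0.14 + 13·0.11] / 0.25
 = 2.41 / 0.25
 = 241/25

9.64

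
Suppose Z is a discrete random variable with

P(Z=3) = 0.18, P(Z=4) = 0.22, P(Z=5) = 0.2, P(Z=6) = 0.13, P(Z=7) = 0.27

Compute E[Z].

5.09

E[Z] = Σ z·P(Z=z)
 = 3·0.18 + 4·0.22 + 5·0.2 + 6·0.13 + 7·0.27
 = 0.54 + 0.88 + 1 + 0.78 + 1.89
 = 5.09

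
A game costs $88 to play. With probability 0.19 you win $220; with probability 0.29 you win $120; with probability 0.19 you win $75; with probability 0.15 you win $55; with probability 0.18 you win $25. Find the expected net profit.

15.6

E[payout] = 220·0.19 + 120·0.29 + 75·0.19 + 55·0.15 + 25·0.18
 = 41.8 + 34.8 + 14.25 + 8.25 + 4.5
 = 103.6
Net = 103.6 - 88 = 15.6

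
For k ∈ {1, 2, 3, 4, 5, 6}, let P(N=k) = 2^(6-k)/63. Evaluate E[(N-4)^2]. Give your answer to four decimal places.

E[(N-4)^2] = Σ (n-4)^2·P(N=n)
 = 9·32/63 + 4·16/63 + 1·8/63 + 0·4/63 + 1·2/63 + 4·1/63
 = 32/7 + 64/63 + 8/63 + 0 + 2/63 + 4/63
 = 122/21

5.8095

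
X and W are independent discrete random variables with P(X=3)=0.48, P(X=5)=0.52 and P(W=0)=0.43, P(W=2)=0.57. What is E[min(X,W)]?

E[min(X,W)] = Σ_x Σ_w min(x,w) · P(X=x)P(W=w)
 = 0·0.2064 + 2·0.2736 + 0·0.2236 + 2·0.2964
 = 0 + 0.5472 + 0 + 0.5928
 = 1.14

1.14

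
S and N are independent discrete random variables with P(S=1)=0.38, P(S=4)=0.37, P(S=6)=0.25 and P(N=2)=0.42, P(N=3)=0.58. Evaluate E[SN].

8.6688

E[SN] = Σ_s Σ_n sn · P(S=s)P(N=n)
 = 2·0.1596 + 3·0.2204 + 8·0.1554 + 12·0.2146 + 12·0.105 + 18·0.145
 = 0.3192 + 0.6612 + 1.2432 + 2.5752 + 1.26 + 2.61
 = 8.6688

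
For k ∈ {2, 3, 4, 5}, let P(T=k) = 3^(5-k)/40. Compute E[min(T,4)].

2.425

E[min(T,4)] = Σ min(t,4)·P(T=t)
 = 2·27/40 + 3·9/40 + 4·3/40 + 4·1/40
 = 27/20 + 27/40 + 3/10 + 1/10
 = 97/40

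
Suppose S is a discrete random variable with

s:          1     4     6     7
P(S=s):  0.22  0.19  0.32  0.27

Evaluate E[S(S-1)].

E[S(S-1)] = Σ s(s-1)·P(S=s)
 = 0·0.22 + 12·0.19 + 30·0.32 + 42·0.27
 = 0 + 2.28 + 9.6 + 11.34
 = 23.22

23.22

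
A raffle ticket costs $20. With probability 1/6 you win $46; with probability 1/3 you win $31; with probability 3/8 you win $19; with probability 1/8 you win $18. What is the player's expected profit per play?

E[payout] = 46·1/6 + 31·1/3 + 19·3/8 + 18·1/8
 = 23/3 + 31/3 + 57/8 + 9/4
 = 219/8
Net = 219/8 - 20 = 59/8

7.375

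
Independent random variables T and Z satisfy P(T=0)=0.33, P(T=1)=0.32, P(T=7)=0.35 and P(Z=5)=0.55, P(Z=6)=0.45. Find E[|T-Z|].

E[|T-Z|] = Σ_t Σ_z |t-z| · P(T=t)P(Z=z)
 = 5·0.1815 + 6·0.1485 + 4·0.176 + 5·0.144 + 2·0.1925 + 1·0.1575
 = 0.9075 + 0.891 + 0.704 + 0.72 + 0.385 + 0.1575
 = 3.765

3.765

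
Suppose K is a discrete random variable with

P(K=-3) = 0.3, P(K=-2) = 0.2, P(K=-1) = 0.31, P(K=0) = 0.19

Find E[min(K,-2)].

-2.3

E[min(K,-2)] = Σ min(k,-2)·P(K=k)
 = (-3)·0.3 + (-2)·0.2 + (-2)·0.31 + (-2)·0.19
 = (-0.9) + (-0.4) + (-0.62) + (-0.38)
 = -2.3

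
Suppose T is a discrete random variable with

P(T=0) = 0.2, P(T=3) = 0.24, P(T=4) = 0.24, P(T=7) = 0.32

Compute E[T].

E[T] = Σ t·P(T=t)
 = 0·0.2 + 3·0.24 + 4·0.24 + 7·0.32
 = 0 + 0.72 + 0.96 + 2.24
 = 3.92

3.92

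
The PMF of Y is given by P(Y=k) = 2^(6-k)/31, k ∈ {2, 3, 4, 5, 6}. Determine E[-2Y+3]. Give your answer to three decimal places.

E[-2Y+3] = Σ (-2y+3)·P(Y=y)
 = (-1)·16/31 + (-3)·8/31 + (-5)·4/31 + (-7)·2/31 + (-9)·1/31
 = (-16/31) + (-24/31) + (-20/31) + (-14/31) + (-9/31)
 = -83/31

-2.677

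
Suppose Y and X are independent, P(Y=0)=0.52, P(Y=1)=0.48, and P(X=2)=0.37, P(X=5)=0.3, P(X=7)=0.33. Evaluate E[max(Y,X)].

4.55

E[max(Y,X)] = Σ_y Σ_x max(y,x) · P(Y=y)P(X=x)
 = 2·0.1924 + 5·0.156 + 7·0.1716 + 2·0.1776 + 5·0.144 + 7·0.1584
 = 0.3848 + 0.78 + 1.2012 + 0.3552 + 0.72 + 1.1088
 = 4.55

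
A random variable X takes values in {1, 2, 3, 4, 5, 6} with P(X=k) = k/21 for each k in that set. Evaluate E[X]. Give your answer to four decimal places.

E[X] = Σ x·P(X=x)
 = 1·1/21 + 2·2/21 + 3·1/7 + 4·4/21 + 5·5/21 + 6·2/7
 = 1/21 + 4/21 + 3/7 + 16/21 + 25/21 + 12/7
 = 13/3

4.3333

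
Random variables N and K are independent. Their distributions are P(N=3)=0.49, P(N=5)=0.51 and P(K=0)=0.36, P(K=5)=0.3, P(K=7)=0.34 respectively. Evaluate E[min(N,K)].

2.5728

E[min(N,K)] = Σ_n Σ_k min(n,k) · P(N=n)P(K=k)
 = 0·0.1764 + 3·0.147 + 3·0.1666 + 0·0.1836 + 5·0.153 + 5·0.1734
 = 0 + 0.441 + 0.4998 + 0 + 0.765 + 0.867
 = 2.5728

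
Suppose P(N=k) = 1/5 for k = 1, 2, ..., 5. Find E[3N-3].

E[3N-3] = Σ (3n-3)·P(N=n)
 = 0·1/5 + 3·1/5 + 6·1/5 + 9·1/5 + 12·1/5
 = 0 + 3/5 + 6/5 + 9/5 + 12/5
 = 6

6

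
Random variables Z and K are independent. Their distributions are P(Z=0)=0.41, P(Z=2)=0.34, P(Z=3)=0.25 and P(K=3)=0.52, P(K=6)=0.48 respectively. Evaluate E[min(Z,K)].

E[min(Z,K)] = Σ_z Σ_k min(z,k) · P(Z=z)P(K=k)
 = 0·0.2132 + 0·0.1968 + 2·0.1768 + 2·0.1632 + 3·0.13 + 3·0.12
 = 0 + 0 + 0.3536 + 0.3264 + 0.39 + 0.36
 = 1.43

1.43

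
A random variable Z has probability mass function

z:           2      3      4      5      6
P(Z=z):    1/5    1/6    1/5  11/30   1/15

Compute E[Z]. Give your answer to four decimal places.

E[Z] = Σ z·P(Z=z)
 = 2·1/5 + 3·1/6 + 4·1/5 + 5·11/30 + 6·1/15
 = 2/5 + 1/2 + 4/5 + 11/6 + 2/5
 = 59/15

3.9333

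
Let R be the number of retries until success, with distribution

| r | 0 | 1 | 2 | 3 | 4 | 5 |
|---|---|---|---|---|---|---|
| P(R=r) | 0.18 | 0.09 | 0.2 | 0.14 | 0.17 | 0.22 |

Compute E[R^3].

43.85

E[R^3] = Σ r^3·P(R=r)
 = 0·0.18 + 1·0.09 + 8·0.2 + 27·0.14 + 64·0.17 + 125·0.22
 = 0 + 0.09 + 1.6 + 3.78 + 10.88 + 27.5
 = 43.85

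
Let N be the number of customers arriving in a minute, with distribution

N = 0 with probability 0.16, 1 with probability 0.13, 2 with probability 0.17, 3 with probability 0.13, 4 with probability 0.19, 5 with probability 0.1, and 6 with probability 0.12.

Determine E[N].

2.84

E[N] = Σ n·P(N=n)
 = 0·0.16 + 1·0.13 + 2·0.17 + 3·0.13 + 4·0.19 + 5·0.1 + 6·0.12
 = 0 + 0.13 + 0.34 + 0.39 + 0.76 + 0.5 + 0.72
 = 2.84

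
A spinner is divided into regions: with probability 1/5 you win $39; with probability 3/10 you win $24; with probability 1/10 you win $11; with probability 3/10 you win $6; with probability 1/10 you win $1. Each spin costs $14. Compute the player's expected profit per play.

4

E[payout] = 39·1/5 + 24·3/10 + 11·1/10 + 6·3/10 + 1·1/10
 = 39/5 + 36/5 + 11/10 + 9/5 + 1/10
 = 18
Net = 18 - 14 = 4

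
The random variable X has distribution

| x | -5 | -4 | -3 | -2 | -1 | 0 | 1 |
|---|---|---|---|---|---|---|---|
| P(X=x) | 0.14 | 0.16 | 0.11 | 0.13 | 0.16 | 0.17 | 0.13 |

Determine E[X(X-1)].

E[X(X-1)] = Σ x(x-1)·P(X=x)
 = 30·0.14 + 20·0.16 + 12·0.11 + 6·0.13 + 2·0.16 + 0·0.17 + 0·0.13
 = 4.2 + 3.2 + 1.32 + 0.78 + 0.32 + 0 + 0
 = 9.82

9.82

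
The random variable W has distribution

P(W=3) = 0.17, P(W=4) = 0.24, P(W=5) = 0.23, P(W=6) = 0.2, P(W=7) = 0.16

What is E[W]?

4.94

E[W] = Σ w·P(W=w)
 = 3·0.17 + 4·0.24 + 5·0.23 + 6·0.2 + 7·0.16
 = 0.51 + 0.96 + 1.15 + 1.2 + 1.12
 = 4.94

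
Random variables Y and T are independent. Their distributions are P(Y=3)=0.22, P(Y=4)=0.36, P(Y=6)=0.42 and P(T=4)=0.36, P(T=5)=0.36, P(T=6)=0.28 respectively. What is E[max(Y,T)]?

5.3736

E[max(Y,T)] = Σ_y Σ_t max(y,t) · P(Y=y)P(T=t)
 = 4·0.0792 + 5·0.0792 + 6·0.0616 + 4·0.1296 + 5·0.1296 + 6·0.1008 + 6·0.1512 + 6·0.1512 + 6·0.1176
 = 0.3168 + 0.396 + 0.3696 + 0.5184 + 0.648 + 0.6048 + 0.9072 + 0.9072 + 0.7056
 = 5.3736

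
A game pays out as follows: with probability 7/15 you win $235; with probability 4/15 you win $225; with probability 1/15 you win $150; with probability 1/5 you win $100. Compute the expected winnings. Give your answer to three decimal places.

199.667

E[payout] = 235·7/15 + 225·4/15 + 150·1/15 + 100·1/5
 = 329/3 + 60 + 10 + 20
 = 599/3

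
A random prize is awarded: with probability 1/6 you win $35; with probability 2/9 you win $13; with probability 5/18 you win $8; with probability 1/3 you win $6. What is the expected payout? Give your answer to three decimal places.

12.944

E[payout] = 35·1/6 + 13·2/9 + 8·5/18 + 6·1/3
 = 35/6 + 26/9 + 20/9 + 2
 = 233/18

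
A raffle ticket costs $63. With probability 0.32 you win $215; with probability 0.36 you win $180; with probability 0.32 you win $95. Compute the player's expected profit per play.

E[payout] = 215·0.32 + 180·0.36 + 95·0.32
 = 68.8 + 64.8 + 30.4
 = 164
Net = 164 - 63 = 101

101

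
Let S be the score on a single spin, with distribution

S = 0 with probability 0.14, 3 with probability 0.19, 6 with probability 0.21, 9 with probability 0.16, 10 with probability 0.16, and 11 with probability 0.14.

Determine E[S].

6.41

E[S] = Σ s·P(S=s)
 = 0·0.14 + 3·0.19 + 6·0.21 + 9·0.16 + 10·0.16 + 11·0.14
 = 0 + 0.57 + 1.26 + 1.44 + 1.6 + 1.54
 = 6.41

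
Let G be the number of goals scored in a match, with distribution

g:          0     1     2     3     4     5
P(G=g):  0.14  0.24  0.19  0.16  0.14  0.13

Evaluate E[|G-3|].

1.49

E[|G-3|] = Σ |g-3|·P(G=g)
 = 3·0.14 + 2·0.24 + 1·0.19 + 0·0.16 + 1·0.14 + 2·0.13
 = 0.42 + 0.48 + 0.19 + 0 + 0.14 + 0.26
 = 1.49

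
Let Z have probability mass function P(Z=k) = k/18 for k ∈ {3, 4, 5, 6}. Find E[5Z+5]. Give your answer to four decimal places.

28.8889

E[5Z+5] = Σ (5z+5)·P(Z=z)
 = 20·1/6 + 25·2/9 + 30·5/18 + 35·1/3
 = 10/3 + 50/9 + 25/3 + 35/3
 = 260/9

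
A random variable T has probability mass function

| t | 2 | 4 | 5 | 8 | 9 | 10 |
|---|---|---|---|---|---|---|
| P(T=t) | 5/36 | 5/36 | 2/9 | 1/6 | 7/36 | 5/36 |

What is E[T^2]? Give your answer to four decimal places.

48.6389

E[T^2] = Σ t^2·P(T=t)
 = 4·5/36 + 16·5/36 + 25·2/9 + 64·1/6 + 81·7/36 + 100·5/36
 = 5/9 + 20/9 + 50/9 + 32/3 + 63/4 + 125/9
 = 1751/36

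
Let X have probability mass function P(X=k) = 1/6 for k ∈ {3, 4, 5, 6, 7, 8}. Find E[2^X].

E[2^X] = Σ 2^x·P(X=x)
 = 8·1/6 + 16·1/6 + 32·1/6 + 64·1/6 + 128·1/6 + 256·1/6
 = 4/3 + 8/3 + 16/3 + 32/3 + 64/3 + 128/3
 = 84

84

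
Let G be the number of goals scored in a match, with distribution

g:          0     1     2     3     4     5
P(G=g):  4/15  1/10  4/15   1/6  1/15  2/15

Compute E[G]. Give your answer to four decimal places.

2.0667

E[G] = Σ g·P(G=g)
 = 0·4/15 + 1·1/10 + 2·4/15 + 3·1/6 + 4·1/15 + 5·2/15
 = 0 + 1/10 + 8/15 + 1/2 + 4/15 + 2/3
 = 31/15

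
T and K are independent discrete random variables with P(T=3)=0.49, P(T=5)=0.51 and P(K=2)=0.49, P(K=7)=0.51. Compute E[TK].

18.291

E[TK] = Σ_t Σ_k tk · P(T=t)P(K=k)
 = 6·0.2401 + 21·0.2499 + 10·0.2499 + 35·0.2601
 = 1.4406 + 5.2479 + 2.499 + 9.1035
 = 18.291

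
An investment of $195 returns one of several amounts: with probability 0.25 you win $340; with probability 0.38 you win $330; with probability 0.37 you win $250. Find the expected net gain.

107.9

E[payout] = 340·0.25 + 330·0.38 + 250·0.37
 = 85 + 125.4 + 92.5
 = 302.9
Net = 302.9 - 195 = 107.9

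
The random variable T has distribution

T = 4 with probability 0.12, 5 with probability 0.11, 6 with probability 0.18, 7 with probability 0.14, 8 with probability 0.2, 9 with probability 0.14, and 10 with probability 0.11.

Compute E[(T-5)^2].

E[(T-5)^2] = Σ (t-5)^2·P(T=t)
 = 1·0.12 + 0·0.11 + 1·0.18 + 4·0.14 + 9·0.2 + 16·0.14 + 25·0.11
 = 0.12 + 0 + 0.18 + 0.56 + 1.8 + 2.24 + 2.75
 = 7.65

7.65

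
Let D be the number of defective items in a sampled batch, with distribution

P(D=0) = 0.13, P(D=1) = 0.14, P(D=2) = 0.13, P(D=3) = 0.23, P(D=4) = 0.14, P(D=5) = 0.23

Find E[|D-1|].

E[|D-1|] = Σ |d-1|·P(D=d)
 = 1·0.13 + 0·0.14 + 1·0.13 + 2·0.23 + 3·0.14 + 4·0.23
 = 0.13 + 0 + 0.13 + 0.46 + 0.42 + 0.92
 = 2.06

2.06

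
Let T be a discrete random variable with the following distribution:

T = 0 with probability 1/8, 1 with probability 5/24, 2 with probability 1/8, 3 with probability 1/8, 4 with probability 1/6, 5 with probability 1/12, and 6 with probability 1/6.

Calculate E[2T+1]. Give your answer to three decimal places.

6.833

E[2T+1] = Σ (2t+1)·P(T=t)
 = 1·1/8 + 3·5/24 + 5·1/8 + 7·1/8 + 9·1/6 + 11·1/12 + 13·1/6
 = 1/8 + 5/8 + 5/8 + 7/8 + 3/2 + 11/12 + 13/6
 = 41/6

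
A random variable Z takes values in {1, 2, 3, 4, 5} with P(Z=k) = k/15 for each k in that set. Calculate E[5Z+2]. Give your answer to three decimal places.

20.333

E[5Z+2] = Σ (5z+2)·P(Z=z)
 = 7·1/15 + 12·2/15 + 17·1/5 + 22·4/15 + 27·1/3
 = 7/15 + 8/5 + 17/5 + 88/15 + 9
 = 61/3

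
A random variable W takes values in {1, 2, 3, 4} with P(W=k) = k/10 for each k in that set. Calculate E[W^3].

E[W^3] = Σ w^3·P(W=w)
 = 1·1/10 + 8·1/5 + 27·3/10 + 64·2/5
 = 1/10 + 8/5 + 81/10 + 128/5
 = 177/5

35.4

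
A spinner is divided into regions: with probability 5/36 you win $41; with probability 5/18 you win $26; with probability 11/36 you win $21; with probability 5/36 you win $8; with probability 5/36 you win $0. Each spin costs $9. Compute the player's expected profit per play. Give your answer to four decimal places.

11.4444

E[payout] = 41·5/36 + 26·5/18 + 21·11/36 + 8·5/36 + 0·5/36
 = 205/36 + 65/9 + 77/12 + 10/9 + 0
 = 184/9
Net = 184/9 - 9 = 103/9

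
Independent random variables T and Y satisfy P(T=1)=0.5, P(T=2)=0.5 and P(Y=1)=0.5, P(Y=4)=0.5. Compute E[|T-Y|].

E[|T-Y|] = Σ_t Σ_y |t-y| · P(T=t)P(Y=y)
 = 0·0.25 + 3·0.25 + 1·0.25 + 2·0.25
 = 0 + 0.75 + 0.25 + 0.5
 = 1.5

1.5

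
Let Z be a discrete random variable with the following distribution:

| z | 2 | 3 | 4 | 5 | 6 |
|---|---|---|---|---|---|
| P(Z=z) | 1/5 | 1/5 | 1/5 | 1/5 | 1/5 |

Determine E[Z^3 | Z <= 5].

56

P(Z <= 5) = 1/5 + 1/5 + 1/5 + 1/5 = 4/5.
E[Z^3 | Z <= 5] = [8·1/5 + 27·1/5 + 64·1/5 + 125·1/5] / (4/5)
 = 224/5 / (4/5)
 = 56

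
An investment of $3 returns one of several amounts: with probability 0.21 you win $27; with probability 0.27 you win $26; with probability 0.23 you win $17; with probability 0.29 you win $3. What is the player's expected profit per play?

E[payout] = 27·0.21 + 26·0.27 + 17·0.23 + 3·0.29
 = 5.67 + 7.02 + 3.91 + 0.87
 = 17.47
Net = 17.47 - 3 = 14.47

14.47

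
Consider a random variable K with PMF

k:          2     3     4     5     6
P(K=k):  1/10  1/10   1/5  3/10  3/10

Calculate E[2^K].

33.2

E[2^K] = Σ 2^k·P(K=k)
 = 4·1/10 + 8·1/10 + 16·1/5 + 32·3/10 + 64·3/10
 = 2/5 + 4/5 + 16/5 + 48/5 + 96/5
 = 166/5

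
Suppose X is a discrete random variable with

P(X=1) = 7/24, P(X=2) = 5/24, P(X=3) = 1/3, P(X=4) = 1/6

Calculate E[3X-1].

6.125

E[3X-1] = Σ (3x-1)·P(X=x)
 = 2·7/24 + 5·5/24 + 8·1/3 + 11·1/6
 = 7/12 + 25/24 + 8/3 + 11/6
 = 49/8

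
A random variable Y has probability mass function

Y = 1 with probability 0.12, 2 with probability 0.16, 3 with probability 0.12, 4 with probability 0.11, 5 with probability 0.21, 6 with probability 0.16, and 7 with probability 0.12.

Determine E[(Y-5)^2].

4.59

E[(Y-5)^2] = Σ (y-5)^2·P(Y=y)
 = 16·0.12 + 9·0.16 + 4·0.12 + 1·0.11 + 0·0.21 + 1·0.16 + 4·0.12
 = 1.92 + 1.44 + 0.48 + 0.11 + 0 + 0.16 + 0.48
 = 4.59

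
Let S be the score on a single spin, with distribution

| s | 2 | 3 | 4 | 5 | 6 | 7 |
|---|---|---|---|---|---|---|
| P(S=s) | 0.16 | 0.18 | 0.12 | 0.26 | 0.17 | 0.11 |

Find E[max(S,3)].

4.59

E[max(S,3)] = Σ max(s,3)·P(S=s)
 = 3·0.16 + 3·0.18 + 4·0.12 + 5·0.26 + 6·0.17 + 7·0.11
 = 0.48 + 0.54 + 0.48 + 1.3 + 1.02 + 0.77
 = 4.59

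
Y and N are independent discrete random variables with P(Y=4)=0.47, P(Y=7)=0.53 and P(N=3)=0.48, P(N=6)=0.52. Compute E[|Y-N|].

E[|Y-N|] = Σ_y Σ_n |y-n| · P(Y=y)P(N=n)
 = 1·0.2256 + 2·0.2444 + 4·0.2544 + 1·0.2756
 = 0.2256 + 0.4888 + 1.0176 + 0.2756
 = 2.0076

2.0076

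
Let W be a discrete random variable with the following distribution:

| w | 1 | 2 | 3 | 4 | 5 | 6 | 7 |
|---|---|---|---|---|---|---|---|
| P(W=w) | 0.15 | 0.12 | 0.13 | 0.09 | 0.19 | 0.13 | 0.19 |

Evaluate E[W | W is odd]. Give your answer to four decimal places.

P(W is odd) = 0.15 + 0.13 + 0.19 + 0.19 = 0.66.
E[W | W is odd] = [1·0.15 + 3·0.13 + 5·0.19 + 7·0.19] / 0.66
 = 2.82 / 0.66
 = 47/11

4.2727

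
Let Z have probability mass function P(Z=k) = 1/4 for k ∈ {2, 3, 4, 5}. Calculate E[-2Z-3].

-10

E[-2Z-3] = Σ (-2z-3)·P(Z=z)
 = (-7)·1/4 + (-9)·1/4 + (-11)·1/4 + (-13)·1/4
 = (-7/4) + (-9/4) + (-11/4) + (-13/4)
 = -10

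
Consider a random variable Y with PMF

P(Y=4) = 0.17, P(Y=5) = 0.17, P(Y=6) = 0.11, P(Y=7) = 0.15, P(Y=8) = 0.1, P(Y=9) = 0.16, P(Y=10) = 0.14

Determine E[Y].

E[Y] = Σ y·P(Y=y)
 = 4·0.17 + 5·0.17 + 6·0.11 + 7·0.15 + 8·0.1 + 9·0.16 + 10·0.14
 = 0.68 + 0.85 + 0.66 + 1.05 + 0.8 + 1.44 + 1.4
 = 6.88

6.88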